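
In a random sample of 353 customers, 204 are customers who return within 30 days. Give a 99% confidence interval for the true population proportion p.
(0.510, 0.646)

Proportion CI:
p̂ = 204/353 = 0.57790
SE = √(p̂(1-p̂)/n) = √(0.57790 · 0.42210 / 353) = 0.02629

z* = 2.576
Margin = z* · SE = 2.576 · 0.02629 = 0.0677

CI: 0.57790 ± 0.0677 = (0.510, 0.646)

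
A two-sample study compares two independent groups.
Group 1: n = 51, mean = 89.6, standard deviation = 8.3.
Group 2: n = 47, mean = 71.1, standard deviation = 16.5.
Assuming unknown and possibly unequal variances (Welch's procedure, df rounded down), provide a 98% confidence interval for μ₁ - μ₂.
(12.13, 24.87)

Difference: x̄₁ - x̄₂ = 18.50
SE = √(s₁²/n₁ + s₂²/n₂) = √(8.3²/51 + 16.5²/47) = 2.6727
df = 66.62 → 66 (Welch–Satterthwaite, rounded down)
t* = 2.384

CI: 18.50 ± 2.384 · 2.6727 = 18.50 ± 6.37 = (12.13, 24.87)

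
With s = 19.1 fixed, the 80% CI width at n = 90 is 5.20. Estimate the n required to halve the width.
n ≈ 360

CI width ∝ 1/√n
To reduce width by factor 2, need √n to grow by 2 → need 2² = 4 times as many samples.

Current: n = 90, width = 5.20
New: n = 360, width ≈ 2.59

Width reduced by factor of 5.20/2.59 = 2.01.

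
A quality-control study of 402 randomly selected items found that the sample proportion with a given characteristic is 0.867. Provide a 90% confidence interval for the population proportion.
(0.839, 0.895)

Proportion CI:
SE = √(p̂(1-p̂)/n) = √(0.867 · 0.133 / 402) = 0.01694

z* = 1.645
Margin = z* · SE = 1.645 · 0.01694 = 0.0279

CI: 0.867 ± 0.0279 = (0.839, 0.895)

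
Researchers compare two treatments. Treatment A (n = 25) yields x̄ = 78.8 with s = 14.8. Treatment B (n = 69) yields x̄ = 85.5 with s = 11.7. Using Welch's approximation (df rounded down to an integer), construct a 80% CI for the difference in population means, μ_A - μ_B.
(-10.98, -2.42)

Difference: x̄₁ - x̄₂ = -6.70
SE = √(s₁²/n₁ + s₂²/n₂) = √(14.8²/25 + 11.7²/69) = 3.2780
df = 35.46 → 35 (Welch–Satterthwaite, rounded down)
t* = 1.306

CI: -6.70 ± 1.306 · 3.2780 = -6.70 ± 4.28 = (-10.98, -2.42)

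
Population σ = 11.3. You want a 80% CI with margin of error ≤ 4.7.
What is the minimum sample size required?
n ≥ 10

For margin E ≤ 4.7:
n ≥ (z* · σ / E)²
n ≥ (1.282 · 11.3 / 4.7)²
n ≥ 9.50

Minimum n = 10 (rounding up)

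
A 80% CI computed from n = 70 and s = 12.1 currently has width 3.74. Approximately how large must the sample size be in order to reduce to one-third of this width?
n ≈ 630

CI width ∝ 1/√n
To reduce width by factor 3, need √n to grow by 3 → need 3² = 9 times as many samples.

Current: n = 70, width = 3.74
New: n = 630, width ≈ 1.24

Width reduced by factor of 3.74/1.24 = 3.02.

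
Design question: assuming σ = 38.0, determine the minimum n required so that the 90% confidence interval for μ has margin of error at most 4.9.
n ≥ 163

For margin E ≤ 4.9:
n ≥ (z* · σ / E)²
n ≥ (1.645 · 38.0 / 4.9)²
n ≥ 162.74

Minimum n = 163 (rounding up)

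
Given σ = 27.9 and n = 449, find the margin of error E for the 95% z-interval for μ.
Margin of error = 2.58

Margin of error = z* · σ/√n
= 1.960 · 27.9/√449
= 1.960 · 27.9/21.1896
= 2.58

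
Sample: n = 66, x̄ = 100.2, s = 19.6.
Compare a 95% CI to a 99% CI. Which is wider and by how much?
99% CI is wider by 3.17

df = 65
95% CI: t* = 1.997, (95.38, 105.02), width = 2 · t* · s/√n = 9.64
99% CI: t* = 2.654, (93.80, 106.60), width = 2 · t* · s/√n = 12.81

The 99% CI is wider by 12.81 - 9.64 = 3.17.
Higher confidence requires a wider interval.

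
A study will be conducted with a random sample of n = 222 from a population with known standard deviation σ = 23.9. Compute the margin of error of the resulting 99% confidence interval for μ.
Margin of error = 4.13

Margin of error = z* · σ/√n
= 2.576 · 23.9/√222
= 2.576 · 23.9/14.8997
= 4.13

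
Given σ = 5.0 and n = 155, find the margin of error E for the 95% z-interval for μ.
Margin of error = 0.79

Margin of error = z* · σ/√n
= 1.960 · 5.0/√155
= 1.960 · 5.0/12.4499
= 0.79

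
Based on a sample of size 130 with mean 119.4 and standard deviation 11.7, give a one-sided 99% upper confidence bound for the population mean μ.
μ ≤ 121.82

Upper bound (one-sided):
t* = 2.356 (one-sided for 99%)
Upper bound = x̄ + t* · s/√n = 119.4 + 2.356 · 11.7/√130 = 121.82

We are 99% confident that μ ≤ 121.82.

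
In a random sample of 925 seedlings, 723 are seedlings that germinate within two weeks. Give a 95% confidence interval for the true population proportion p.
(0.755, 0.808)

Proportion CI:
p̂ = 723/925 = 0.78162
SE = √(p̂(1-p̂)/n) = √(0.78162 · 0.21838 / 925) = 0.01358

z* = 1.960
Margin = z* · SE = 1.960 · 0.01358 = 0.0266

CI: 0.78162 ± 0.0266 = (0.755, 0.808)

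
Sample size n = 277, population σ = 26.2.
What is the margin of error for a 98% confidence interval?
Margin of error = 3.66

Margin of error = z* · σ/√n
= 2.326 · 26.2/√277
= 2.326 · 26.2/16.6433
= 3.66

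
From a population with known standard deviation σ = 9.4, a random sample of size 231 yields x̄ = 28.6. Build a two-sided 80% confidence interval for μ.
(27.81, 29.39)

z-interval (σ known):
z* = 1.282 for 80% confidence

Margin of error = z* · σ/√n = 1.282 · 9.4/√231 = 0.79

CI: (28.6 - 0.79, 28.6 + 0.79) = (27.81, 29.39)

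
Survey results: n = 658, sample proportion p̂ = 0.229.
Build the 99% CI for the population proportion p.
(0.187, 0.271)

Proportion CI:
SE = √(p̂(1-p̂)/n) = √(0.229 · 0.771 / 658) = 0.01638

z* = 2.576
Margin = z* · SE = 2.576 · 0.01638 = 0.0422

CI: 0.229 ± 0.0422 = (0.187, 0.271)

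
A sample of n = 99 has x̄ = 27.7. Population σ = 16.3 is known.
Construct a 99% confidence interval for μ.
(23.48, 31.92)

z-interval (σ known):
z* = 2.576 for 99% confidence

Margin of error = z* · σ/√n = 2.576 · 16.3/√99 = 4.22

CI: (27.7 - 4.22, 27.7 + 4.22) = (23.48, 31.92)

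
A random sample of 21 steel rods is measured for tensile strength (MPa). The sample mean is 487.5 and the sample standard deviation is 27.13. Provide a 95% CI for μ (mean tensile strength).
(475.15, 499.85)

t-interval (σ unknown):
df = n - 1 = 20
t* = 2.086 for 95% confidence

Margin of error = t* · s/√n = 2.086 · 27.13/√21 = 12.35

CI: (475.15, 499.85)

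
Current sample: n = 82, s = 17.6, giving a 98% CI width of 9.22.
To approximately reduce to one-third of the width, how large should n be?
n ≈ 738

CI width ∝ 1/√n
To reduce width by factor 3, need √n to grow by 3 → need 3² = 9 times as many samples.

Current: n = 82, width = 9.22
New: n = 738, width ≈ 3.02

Width reduced by factor of 9.22/3.02 = 3.05.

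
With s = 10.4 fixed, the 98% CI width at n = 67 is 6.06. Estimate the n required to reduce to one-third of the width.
n ≈ 603

CI width ∝ 1/√n
To reduce width by factor 3, need √n to grow by 3 → need 3² = 9 times as many samples.

Current: n = 67, width = 6.06
New: n = 603, width ≈ 1.98

Width reduced by factor of 6.06/1.98 = 3.06.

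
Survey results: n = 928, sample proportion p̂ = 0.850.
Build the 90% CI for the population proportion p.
(0.831, 0.869)

Proportion CI:
SE = √(p̂(1-p̂)/n) = √(0.850 · 0.150 / 928) = 0.01172

z* = 1.645
Margin = z* · SE = 1.645 · 0.01172 = 0.0193

CI: 0.850 ± 0.0193 = (0.831, 0.869)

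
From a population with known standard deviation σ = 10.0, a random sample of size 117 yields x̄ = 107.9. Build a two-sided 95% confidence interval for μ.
(106.09, 109.71)

z-interval (σ known):
z* = 1.960 for 95% confidence

Margin of error = z* · σ/√n = 1.960 · 10.0/√117 = 1.81

CI: (107.9 - 1.81, 107.9 + 1.81) = (106.09, 109.71)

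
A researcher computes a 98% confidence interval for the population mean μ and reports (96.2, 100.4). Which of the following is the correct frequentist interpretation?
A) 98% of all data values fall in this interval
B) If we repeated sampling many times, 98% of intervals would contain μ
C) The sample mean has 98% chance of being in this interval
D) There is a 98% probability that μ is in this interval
B

A) Wrong — a CI is about the parameter μ, not individual data values.
B) Correct — this is the frequentist long-run coverage interpretation.
C) Wrong — x̄ is observed and sits in the interval by construction.
D) Wrong — μ is fixed; the randomness lives in the interval, not in μ.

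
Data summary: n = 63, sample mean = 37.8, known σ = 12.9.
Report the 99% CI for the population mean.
(33.61, 41.99)

z-interval (σ known):
z* = 2.576 for 99% confidence

Margin of error = z* · σ/√n = 2.576 · 12.9/√63 = 4.19

CI: (37.8 - 4.19, 37.8 + 4.19) = (33.61, 41.99)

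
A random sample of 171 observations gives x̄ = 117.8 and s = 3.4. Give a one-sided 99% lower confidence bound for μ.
μ ≥ 117.19

Lower bound (one-sided):
t* = 2.348 (one-sided for 99%)
Lower bound = x̄ - t* · s/√n = 117.8 - 2.348 · 3.4/√171 = 117.19

We are 99% confident that μ ≥ 117.19.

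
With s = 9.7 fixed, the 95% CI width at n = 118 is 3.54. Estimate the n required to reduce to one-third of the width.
n ≈ 1062

CI width ∝ 1/√n
To reduce width by factor 3, need √n to grow by 3 → need 3² = 9 times as many samples.

Current: n = 118, width = 3.54
New: n = 1062, width ≈ 1.17

Width reduced by factor of 3.54/1.17 = 3.03.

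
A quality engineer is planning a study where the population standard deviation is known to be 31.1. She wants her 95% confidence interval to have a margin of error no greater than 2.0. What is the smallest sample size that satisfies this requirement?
n ≥ 929

For margin E ≤ 2.0:
n ≥ (z* · σ / E)²
n ≥ (1.960 · 31.1 / 2.0)²
n ≥ 928.91

Minimum n = 929 (rounding up)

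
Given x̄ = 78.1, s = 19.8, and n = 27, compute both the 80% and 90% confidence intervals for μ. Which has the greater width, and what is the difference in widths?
90% CI is wider by 2.98

df = 26
80% CI: t* = 1.315, (73.09, 83.11), width = 2 · t* · s/√n = 10.02
90% CI: t* = 1.706, (71.60, 84.60), width = 2 · t* · s/√n = 13.00

The 90% CI is wider by 13.00 - 10.02 = 2.98.
Higher confidence requires a wider interval.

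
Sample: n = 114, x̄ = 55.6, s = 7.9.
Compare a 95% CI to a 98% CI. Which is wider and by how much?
98% CI is wider by 0.56

df = 113
95% CI: t* = 1.981, (54.13, 57.07), width = 2 · t* · s/√n = 2.93
98% CI: t* = 2.360, (53.85, 57.35), width = 2 · t* · s/√n = 3.49

The 98% CI is wider by 3.49 - 2.93 = 0.56.
Higher confidence requires a wider interval.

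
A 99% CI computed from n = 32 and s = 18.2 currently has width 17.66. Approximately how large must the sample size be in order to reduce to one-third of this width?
n ≈ 288

CI width ∝ 1/√n
To reduce width by factor 3, need √n to grow by 3 → need 3² = 9 times as many samples.

Current: n = 32, width = 17.66
New: n = 288, width ≈ 5.56

Width reduced by factor of 17.66/5.56 = 3.18.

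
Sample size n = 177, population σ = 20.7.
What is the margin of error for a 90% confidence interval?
Margin of error = 2.56

Margin of error = z* · σ/√n
= 1.645 · 20.7/√177
= 1.645 · 20.7/13.3041
= 2.56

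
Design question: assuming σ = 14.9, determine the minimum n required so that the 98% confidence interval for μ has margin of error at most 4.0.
n ≥ 76

For margin E ≤ 4.0:
n ≥ (z* · σ / E)²
n ≥ (2.326 · 14.9 / 4.0)²
n ≥ 75.07

Minimum n = 76 (rounding up)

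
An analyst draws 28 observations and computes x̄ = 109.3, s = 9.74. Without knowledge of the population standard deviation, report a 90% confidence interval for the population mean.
(106.17, 112.43)

t-interval (σ unknown):
df = n - 1 = 27
t* = 1.703 for 90% confidence

Margin of error = t* · s/√n = 1.703 · 9.74/√28 = 3.13

CI: (106.17, 112.43)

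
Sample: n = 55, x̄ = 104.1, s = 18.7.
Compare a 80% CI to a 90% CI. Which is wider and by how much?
90% CI is wider by 1.90

df = 54
80% CI: t* = 1.297, (100.83, 107.37), width = 2 · t* · s/√n = 6.54
90% CI: t* = 1.674, (99.88, 108.32), width = 2 · t* · s/√n = 8.44

The 90% CI is wider by 8.44 - 6.54 = 1.90.
Higher confidence requires a wider interval.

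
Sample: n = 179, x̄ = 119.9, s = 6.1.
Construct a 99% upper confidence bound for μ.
μ ≤ 120.97

Upper bound (one-sided):
t* = 2.347 (one-sided for 99%)
Upper bound = x̄ + t* · s/√n = 119.9 + 2.347 · 6.1/√179 = 120.97

We are 99% confident that μ ≤ 120.97.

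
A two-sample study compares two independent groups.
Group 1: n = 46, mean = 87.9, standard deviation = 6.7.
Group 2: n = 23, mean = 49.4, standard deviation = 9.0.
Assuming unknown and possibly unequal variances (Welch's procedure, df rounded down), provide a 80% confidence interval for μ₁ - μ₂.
(35.73, 41.27)

Difference: x̄₁ - x̄₂ = 38.50
SE = √(s₁²/n₁ + s₂²/n₂) = √(6.7²/46 + 9.0²/23) = 2.1208
df = 34.58 → 34 (Welch–Satterthwaite, rounded down)
t* = 1.307

CI: 38.50 ± 1.307 · 2.1208 = 38.50 ± 2.77 = (35.73, 41.27)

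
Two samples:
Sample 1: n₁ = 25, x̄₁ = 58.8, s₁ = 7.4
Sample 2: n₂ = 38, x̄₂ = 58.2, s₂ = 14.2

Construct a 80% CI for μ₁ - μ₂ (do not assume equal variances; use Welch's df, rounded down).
(-2.95, 4.15)

Difference: x̄₁ - x̄₂ = 0.60
SE = √(s₁²/n₁ + s₂²/n₂) = √(7.4²/25 + 14.2²/38) = 2.7380
df = 58.49 → 58 (Welch–Satterthwaite, rounded down)
t* = 1.296

CI: 0.60 ± 1.296 · 2.7380 = 0.60 ± 3.55 = (-2.95, 4.15)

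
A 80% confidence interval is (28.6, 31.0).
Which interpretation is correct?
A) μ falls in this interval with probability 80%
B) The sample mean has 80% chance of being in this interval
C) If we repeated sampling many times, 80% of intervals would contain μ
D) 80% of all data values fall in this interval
C

A) Wrong — μ is fixed; the randomness lives in the interval, not in μ.
B) Wrong — x̄ is observed and sits in the interval by construction.
C) Correct — this is the frequentist long-run coverage interpretation.
D) Wrong — a CI is about the parameter μ, not individual data values.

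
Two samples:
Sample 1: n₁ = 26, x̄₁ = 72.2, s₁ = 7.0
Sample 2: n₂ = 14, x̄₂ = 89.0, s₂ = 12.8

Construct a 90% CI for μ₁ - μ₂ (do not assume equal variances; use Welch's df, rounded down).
(-23.21, -10.39)

Difference: x̄₁ - x̄₂ = -16.80
SE = √(s₁²/n₁ + s₂²/n₂) = √(7.0²/26 + 12.8²/14) = 3.6861
df = 17.29 → 17 (Welch–Satterthwaite, rounded down)
t* = 1.740

CI: -16.80 ± 1.740 · 3.6861 = -16.80 ± 6.41 = (-23.21, -10.39)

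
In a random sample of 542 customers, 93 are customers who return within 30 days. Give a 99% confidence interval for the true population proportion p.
(0.130, 0.213)

Proportion CI:
p̂ = 93/542 = 0.17159
SE = √(p̂(1-p̂)/n) = √(0.17159 · 0.82841 / 542) = 0.01619

z* = 2.576
Margin = z* · SE = 2.576 · 0.01619 = 0.0417

CI: 0.17159 ± 0.0417 = (0.130, 0.213)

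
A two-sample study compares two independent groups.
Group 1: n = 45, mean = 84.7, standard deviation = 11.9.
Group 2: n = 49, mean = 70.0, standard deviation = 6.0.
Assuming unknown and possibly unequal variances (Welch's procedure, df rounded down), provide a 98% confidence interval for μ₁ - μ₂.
(10.00, 19.40)

Difference: x̄₁ - x̄₂ = 14.70
SE = √(s₁²/n₁ + s₂²/n₂) = √(11.9²/45 + 6.0²/49) = 1.9702
df = 63.76 → 63 (Welch–Satterthwaite, rounded down)
t* = 2.387

CI: 14.70 ± 2.387 · 1.9702 = 14.70 ± 4.70 = (10.00, 19.40)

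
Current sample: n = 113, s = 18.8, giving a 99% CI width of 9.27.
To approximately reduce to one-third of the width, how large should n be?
n ≈ 1017

CI width ∝ 1/√n
To reduce width by factor 3, need √n to grow by 3 → need 3² = 9 times as many samples.

Current: n = 113, width = 9.27
New: n = 1017, width ≈ 3.04

Width reduced by factor of 9.27/3.04 = 3.05.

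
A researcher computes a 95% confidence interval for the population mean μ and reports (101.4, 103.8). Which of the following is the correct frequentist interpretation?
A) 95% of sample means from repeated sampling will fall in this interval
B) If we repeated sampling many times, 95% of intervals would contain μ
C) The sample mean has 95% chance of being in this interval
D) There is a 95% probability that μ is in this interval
B

A) Wrong — coverage applies to intervals containing μ, not to future x̄ values.
B) Correct — this is the frequentist long-run coverage interpretation.
C) Wrong — x̄ is observed and sits in the interval by construction.
D) Wrong — μ is fixed; the randomness lives in the interval, not in μ.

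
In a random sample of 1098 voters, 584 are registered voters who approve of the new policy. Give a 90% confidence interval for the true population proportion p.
(0.507, 0.557)

Proportion CI:
p̂ = 584/1098 = 0.53188
SE = √(p̂(1-p̂)/n) = √(0.53188 · 0.46812 / 1098) = 0.01506

z* = 1.645
Margin = z* · SE = 1.645 · 0.01506 = 0.0248

CI: 0.53188 ± 0.0248 = (0.507, 0.557)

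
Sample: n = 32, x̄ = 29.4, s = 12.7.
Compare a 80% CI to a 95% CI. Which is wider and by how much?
95% CI is wider by 3.28

df = 31
80% CI: t* = 1.309, (26.46, 32.34), width = 2 · t* · s/√n = 5.88
95% CI: t* = 2.040, (24.82, 33.98), width = 2 · t* · s/√n = 9.16

The 95% CI is wider by 9.16 - 5.88 = 3.28.
Higher confidence requires a wider interval.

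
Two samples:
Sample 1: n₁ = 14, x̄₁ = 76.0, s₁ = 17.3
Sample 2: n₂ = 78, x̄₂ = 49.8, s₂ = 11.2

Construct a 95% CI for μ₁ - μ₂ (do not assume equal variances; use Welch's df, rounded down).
(15.98, 36.42)

Difference: x̄₁ - x̄₂ = 26.20
SE = √(s₁²/n₁ + s₂²/n₂) = √(17.3²/14 + 11.2²/78) = 4.7944
df = 15.02 → 15 (Welch–Satterthwaite, rounded down)
t* = 2.131

CI: 26.20 ± 2.131 · 4.7944 = 26.20 ± 10.22 = (15.98, 36.42)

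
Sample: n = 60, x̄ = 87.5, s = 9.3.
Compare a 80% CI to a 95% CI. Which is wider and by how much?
95% CI is wider by 1.69

df = 59
80% CI: t* = 1.296, (85.94, 89.06), width = 2 · t* · s/√n = 3.11
95% CI: t* = 2.001, (85.10, 89.90), width = 2 · t* · s/√n = 4.80

The 95% CI is wider by 4.80 - 3.11 = 1.69.
Higher confidence requires a wider interval.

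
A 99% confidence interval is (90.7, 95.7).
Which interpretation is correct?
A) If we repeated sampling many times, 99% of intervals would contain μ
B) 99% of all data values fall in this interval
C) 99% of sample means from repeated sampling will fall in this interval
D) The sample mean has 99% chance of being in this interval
A

A) Correct — this is the frequentist long-run coverage interpretation.
B) Wrong — a CI is about the parameter μ, not individual data values.
C) Wrong — coverage applies to intervals containing μ, not to future x̄ values.
D) Wrong — x̄ is observed and sits in the interval by construction.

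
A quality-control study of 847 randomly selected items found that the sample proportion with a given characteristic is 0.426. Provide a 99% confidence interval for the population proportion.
(0.382, 0.470)

Proportion CI:
SE = √(p̂(1-p̂)/n) = √(0.426 · 0.574 / 847) = 0.01699

z* = 2.576
Margin = z* · SE = 2.576 · 0.01699 = 0.0438

CI: 0.426 ± 0.0438 = (0.382, 0.470)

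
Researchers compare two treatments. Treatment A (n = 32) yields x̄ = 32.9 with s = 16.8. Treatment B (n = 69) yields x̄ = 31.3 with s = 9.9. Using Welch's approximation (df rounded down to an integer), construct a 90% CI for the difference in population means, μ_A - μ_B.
(-3.79, 6.99)

Difference: x̄₁ - x̄₂ = 1.60
SE = √(s₁²/n₁ + s₂²/n₂) = √(16.8²/32 + 9.9²/69) = 3.2001
df = 41.30 → 41 (Welch–Satterthwaite, rounded down)
t* = 1.683

CI: 1.60 ± 1.683 · 3.2001 = 1.60 ± 5.39 = (-3.79, 6.99)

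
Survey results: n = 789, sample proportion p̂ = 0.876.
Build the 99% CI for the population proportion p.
(0.846, 0.906)

Proportion CI:
SE = √(p̂(1-p̂)/n) = √(0.876 · 0.124 / 789) = 0.01173

z* = 2.576
Margin = z* · SE = 2.576 · 0.01173 = 0.0302

CI: 0.876 ± 0.0302 = (0.846, 0.906)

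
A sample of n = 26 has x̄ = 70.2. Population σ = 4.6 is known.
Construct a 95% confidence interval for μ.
(68.43, 71.97)

z-interval (σ known):
z* = 1.960 for 95% confidence

Margin of error = z* · σ/√n = 1.960 · 4.6/√26 = 1.77

CI: (70.2 - 1.77, 70.2 + 1.77) = (68.43, 71.97)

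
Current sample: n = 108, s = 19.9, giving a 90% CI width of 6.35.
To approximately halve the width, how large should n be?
n ≈ 432

CI width ∝ 1/√n
To reduce width by factor 2, need √n to grow by 2 → need 2² = 4 times as many samples.

Current: n = 108, width = 6.35
New: n = 432, width ≈ 3.16

Width reduced by factor of 6.35/3.16 = 2.01.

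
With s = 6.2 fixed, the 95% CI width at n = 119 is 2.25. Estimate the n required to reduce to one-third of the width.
n ≈ 1071

CI width ∝ 1/√n
To reduce width by factor 3, need √n to grow by 3 → need 3² = 9 times as many samples.

Current: n = 119, width = 2.25
New: n = 1071, width ≈ 0.74

Width reduced by factor of 2.25/0.74 = 3.04.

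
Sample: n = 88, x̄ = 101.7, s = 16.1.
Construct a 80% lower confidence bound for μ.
μ ≥ 100.25

Lower bound (one-sided):
t* = 0.846 (one-sided for 80%)
Lower bound = x̄ - t* · s/√n = 101.7 - 0.846 · 16.1/√88 = 100.25

We are 80% confident that μ ≥ 100.25.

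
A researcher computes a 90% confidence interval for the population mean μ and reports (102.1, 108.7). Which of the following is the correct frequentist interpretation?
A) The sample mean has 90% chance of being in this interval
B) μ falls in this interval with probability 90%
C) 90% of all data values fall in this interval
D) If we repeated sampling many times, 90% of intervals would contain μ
D

A) Wrong — x̄ is observed and sits in the interval by construction.
B) Wrong — μ is fixed; the randomness lives in the interval, not in μ.
C) Wrong — a CI is about the parameter μ, not individual data values.
D) Correct — this is the frequentist long-run coverage interpretation.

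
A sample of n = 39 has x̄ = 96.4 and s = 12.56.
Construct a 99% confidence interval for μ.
(90.95, 101.85)

t-interval (σ unknown):
df = n - 1 = 38
t* = 2.712 for 99% confidence

Margin of error = t* · s/√n = 2.712 · 12.56/√39 = 5.45

CI: (90.95, 101.85)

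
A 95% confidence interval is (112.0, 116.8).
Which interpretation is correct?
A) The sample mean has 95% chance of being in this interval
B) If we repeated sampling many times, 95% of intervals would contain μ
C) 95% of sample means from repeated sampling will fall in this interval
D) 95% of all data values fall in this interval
B

A) Wrong — x̄ is observed and sits in the interval by construction.
B) Correct — this is the frequentist long-run coverage interpretation.
C) Wrong — coverage applies to intervals containing μ, not to future x̄ values.
D) Wrong — a CI is about the parameter μ, not individual data values.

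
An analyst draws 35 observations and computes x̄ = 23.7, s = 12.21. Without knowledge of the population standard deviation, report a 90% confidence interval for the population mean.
(20.21, 27.19)

t-interval (σ unknown):
df = n - 1 = 34
t* = 1.691 for 90% confidence

Margin of error = t* · s/√n = 1.691 · 12.21/√35 = 3.49

CI: (20.21, 27.19)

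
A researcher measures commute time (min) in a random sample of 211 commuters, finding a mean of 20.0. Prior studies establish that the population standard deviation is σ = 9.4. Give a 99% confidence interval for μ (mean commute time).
(18.33, 21.67)

z-interval (σ known):
z* = 2.576 for 99% confidence

Margin of error = z* · σ/√n = 2.576 · 9.4/√211 = 1.67

CI: (20.0 - 1.67, 20.0 + 1.67) = (18.33, 21.67)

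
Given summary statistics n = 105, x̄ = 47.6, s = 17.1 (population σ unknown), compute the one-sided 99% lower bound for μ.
μ ≥ 43.66

Lower bound (one-sided):
t* = 2.363 (one-sided for 99%)
Lower bound = x̄ - t* · s/√n = 47.6 - 2.363 · 17.1/√105 = 43.66

We are 99% confident that μ ≥ 43.66.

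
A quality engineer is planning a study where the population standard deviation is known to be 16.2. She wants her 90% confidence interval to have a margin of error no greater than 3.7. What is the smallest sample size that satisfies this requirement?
n ≥ 52

For margin E ≤ 3.7:
n ≥ (z* · σ / E)²
n ≥ (1.645 · 16.2 / 3.7)²
n ≥ 51.88

Minimum n = 52 (rounding up)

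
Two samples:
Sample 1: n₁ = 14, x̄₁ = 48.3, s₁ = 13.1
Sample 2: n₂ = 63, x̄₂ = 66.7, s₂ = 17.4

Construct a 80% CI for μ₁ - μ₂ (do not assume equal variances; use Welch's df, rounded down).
(-23.84, -12.96)

Difference: x̄₁ - x̄₂ = -18.40
SE = √(s₁²/n₁ + s₂²/n₂) = √(13.1²/14 + 17.4²/63) = 4.1308
df = 24.40 → 24 (Welch–Satterthwaite, rounded down)
t* = 1.318

CI: -18.40 ± 1.318 · 4.1308 = -18.40 ± 5.44 = (-23.84, -12.96)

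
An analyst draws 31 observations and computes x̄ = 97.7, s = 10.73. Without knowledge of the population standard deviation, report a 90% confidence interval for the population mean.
(94.43, 100.97)

t-interval (σ unknown):
df = n - 1 = 30
t* = 1.697 for 90% confidence

Margin of error = t* · s/√n = 1.697 · 10.73/√31 = 3.27

CI: (94.43, 100.97)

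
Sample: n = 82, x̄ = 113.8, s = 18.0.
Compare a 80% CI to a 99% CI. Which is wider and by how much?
99% CI is wider by 5.35

df = 81
80% CI: t* = 1.292, (111.23, 116.37), width = 2 · t* · s/√n = 5.14
99% CI: t* = 2.638, (108.56, 119.04), width = 2 · t* · s/√n = 10.49

The 99% CI is wider by 10.49 - 5.14 = 5.35.
Higher confidence requires a wider interval.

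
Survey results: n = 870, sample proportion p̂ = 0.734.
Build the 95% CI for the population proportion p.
(0.705, 0.763)

Proportion CI:
SE = √(p̂(1-p̂)/n) = √(0.734 · 0.266 / 870) = 0.01498

z* = 1.960
Margin = z* · SE = 1.960 · 0.01498 = 0.0294

CI: 0.734 ± 0.0294 = (0.705, 0.763)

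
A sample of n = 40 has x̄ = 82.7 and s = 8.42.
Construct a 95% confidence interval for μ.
(80.01, 85.39)

t-interval (σ unknown):
df = n - 1 = 39
t* = 2.023 for 95% confidence

Margin of error = t* · s/√n = 2.023 · 8.42/√40 = 2.69

CI: (80.01, 85.39)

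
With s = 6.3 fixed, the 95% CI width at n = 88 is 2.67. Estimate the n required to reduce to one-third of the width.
n ≈ 792

CI width ∝ 1/√n
To reduce width by factor 3, need √n to grow by 3 → need 3² = 9 times as many samples.

Current: n = 88, width = 2.67
New: n = 792, width ≈ 0.88

Width reduced by factor of 2.67/0.88 = 3.03.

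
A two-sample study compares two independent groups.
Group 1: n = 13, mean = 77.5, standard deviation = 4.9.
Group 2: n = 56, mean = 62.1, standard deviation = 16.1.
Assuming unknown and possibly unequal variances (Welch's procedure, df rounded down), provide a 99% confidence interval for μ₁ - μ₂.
(8.64, 22.16)

Difference: x̄₁ - x̄₂ = 15.40
SE = √(s₁²/n₁ + s₂²/n₂) = √(4.9²/13 + 16.1²/56) = 2.5447
df = 62.23 → 62 (Welch–Satterthwaite, rounded down)
t* = 2.657

CI: 15.40 ± 2.657 · 2.5447 = 15.40 ± 6.76 = (8.64, 22.16)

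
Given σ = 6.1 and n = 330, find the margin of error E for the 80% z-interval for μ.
Margin of error = 0.43

Margin of error = z* · σ/√n
= 1.282 · 6.1/√330
= 1.282 · 6.1/18.1659
= 0.43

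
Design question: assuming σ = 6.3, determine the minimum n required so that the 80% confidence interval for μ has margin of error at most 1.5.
n ≥ 29

For margin E ≤ 1.5:
n ≥ (z* · σ / E)²
n ≥ (1.282 · 6.3 / 1.5)²
n ≥ 28.99

Minimum n = 29 (rounding up)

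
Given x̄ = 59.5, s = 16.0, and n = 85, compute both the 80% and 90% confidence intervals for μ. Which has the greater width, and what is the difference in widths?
90% CI is wider by 1.29

df = 84
80% CI: t* = 1.292, (57.26, 61.74), width = 2 · t* · s/√n = 4.48
90% CI: t* = 1.663, (56.61, 62.39), width = 2 · t* · s/√n = 5.77

The 90% CI is wider by 5.77 - 4.48 = 1.29.
Higher confidence requires a wider interval.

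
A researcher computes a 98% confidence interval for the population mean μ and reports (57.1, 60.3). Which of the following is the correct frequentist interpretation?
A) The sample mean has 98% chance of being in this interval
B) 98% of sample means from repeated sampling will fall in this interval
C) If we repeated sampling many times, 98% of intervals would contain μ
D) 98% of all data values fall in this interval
C

A) Wrong — x̄ is observed and sits in the interval by construction.
B) Wrong — coverage applies to intervals containing μ, not to future x̄ values.
C) Correct — this is the frequentist long-run coverage interpretation.
D) Wrong — a CI is about the parameter μ, not individual data values.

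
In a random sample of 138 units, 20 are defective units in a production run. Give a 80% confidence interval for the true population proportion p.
(0.107, 0.183)

Proportion CI:
p̂ = 20/138 = 0.14493
SE = √(p̂(1-p̂)/n) = √(0.14493 · 0.85507 / 138) = 0.02997

z* = 1.282
Margin = z* · SE = 1.282 · 0.02997 = 0.0384

CI: 0.14493 ± 0.0384 = (0.107, 0.183)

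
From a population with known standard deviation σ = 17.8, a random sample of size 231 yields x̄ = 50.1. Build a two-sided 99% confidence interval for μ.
(47.08, 53.12)

z-interval (σ known):
z* = 2.576 for 99% confidence

Margin of error = z* · σ/√n = 2.576 · 17.8/√231 = 3.02

CI: (50.1 - 3.02, 50.1 + 3.02) = (47.08, 53.12)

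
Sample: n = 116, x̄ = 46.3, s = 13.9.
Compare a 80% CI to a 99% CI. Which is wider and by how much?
99% CI is wider by 3.43

df = 115
80% CI: t* = 1.289, (44.64, 47.96), width = 2 · t* · s/√n = 3.33
99% CI: t* = 2.619, (42.92, 49.68), width = 2 · t* · s/√n = 6.76

The 99% CI is wider by 6.76 - 3.33 = 3.43.
Higher confidence requires a wider interval.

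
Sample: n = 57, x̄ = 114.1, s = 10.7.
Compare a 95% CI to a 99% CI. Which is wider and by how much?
99% CI is wider by 1.88

df = 56
95% CI: t* = 2.003, (111.26, 116.94), width = 2 · t* · s/√n = 5.68
99% CI: t* = 2.667, (110.32, 117.88), width = 2 · t* · s/√n = 7.56

The 99% CI is wider by 7.56 - 5.68 = 1.88.
Higher confidence requires a wider interval.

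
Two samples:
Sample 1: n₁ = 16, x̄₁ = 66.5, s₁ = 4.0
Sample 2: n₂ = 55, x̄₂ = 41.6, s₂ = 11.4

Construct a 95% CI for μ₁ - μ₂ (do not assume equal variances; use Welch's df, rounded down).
(21.24, 28.56)

Difference: x̄₁ - x̄₂ = 24.90
SE = √(s₁²/n₁ + s₂²/n₂) = √(4.0²/16 + 11.4²/55) = 1.8338
df = 66.50 → 66 (Welch–Satterthwaite, rounded down)
t* = 1.997

CI: 24.90 ± 1.997 · 1.8338 = 24.90 ± 3.66 = (21.24, 28.56)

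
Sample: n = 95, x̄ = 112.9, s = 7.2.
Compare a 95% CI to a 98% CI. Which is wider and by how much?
98% CI is wider by 0.57

df = 94
95% CI: t* = 1.986, (111.43, 114.37), width = 2 · t* · s/√n = 2.93
98% CI: t* = 2.367, (111.15, 114.65), width = 2 · t* · s/√n = 3.50

The 98% CI is wider by 3.50 - 2.93 = 0.57.
Higher confidence requires a wider interval.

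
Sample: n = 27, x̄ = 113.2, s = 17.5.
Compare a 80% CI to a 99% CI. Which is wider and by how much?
99% CI is wider by 9.86

df = 26
80% CI: t* = 1.315, (108.77, 117.63), width = 2 · t* · s/√n = 8.86
99% CI: t* = 2.779, (103.84, 122.56), width = 2 · t* · s/√n = 18.72

The 99% CI is wider by 18.72 - 8.86 = 9.86.
Higher confidence requires a wider interval.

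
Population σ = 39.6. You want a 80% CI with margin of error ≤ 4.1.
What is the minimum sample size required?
n ≥ 154

For margin E ≤ 4.1:
n ≥ (z* · σ / E)²
n ≥ (1.282 · 39.6 / 4.1)²
n ≥ 153.32

Minimum n = 154 (rounding up)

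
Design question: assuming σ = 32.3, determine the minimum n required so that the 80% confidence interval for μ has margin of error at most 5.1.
n ≥ 66

For margin E ≤ 5.1:
n ≥ (z* · σ / E)²
n ≥ (1.282 · 32.3 / 5.1)²
n ≥ 65.92

Minimum n = 66 (rounding up)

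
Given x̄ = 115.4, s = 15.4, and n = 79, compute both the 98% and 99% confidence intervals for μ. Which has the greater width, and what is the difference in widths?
99% CI is wider by 0.92

df = 78
98% CI: t* = 2.375, (111.28, 119.52), width = 2 · t* · s/√n = 8.23
99% CI: t* = 2.640, (110.83, 119.97), width = 2 · t* · s/√n = 9.15

The 99% CI is wider by 9.15 - 8.23 = 0.92.
Higher confidence requires a wider interval.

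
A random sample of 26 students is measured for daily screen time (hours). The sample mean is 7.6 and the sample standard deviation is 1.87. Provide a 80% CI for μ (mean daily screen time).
(7.12, 8.08)

t-interval (σ unknown):
df = n - 1 = 25
t* = 1.316 for 80% confidence

Margin of error = t* · s/√n = 1.316 · 1.87/√26 = 0.48

CI: (7.12, 8.08)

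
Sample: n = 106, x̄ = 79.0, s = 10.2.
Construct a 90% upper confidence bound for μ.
μ ≤ 80.28

Upper bound (one-sided):
t* = 1.290 (one-sided for 90%)
Upper bound = x̄ + t* · s/√n = 79.0 + 1.290 · 10.2/√106 = 80.28

We are 90% confident that μ ≤ 80.28.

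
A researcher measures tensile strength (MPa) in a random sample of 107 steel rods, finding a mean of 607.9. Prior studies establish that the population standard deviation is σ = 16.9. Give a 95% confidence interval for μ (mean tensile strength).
(604.70, 611.10)

z-interval (σ known):
z* = 1.960 for 95% confidence

Margin of error = z* · σ/√n = 1.960 · 16.9/√107 = 3.20

CI: (607.9 - 3.20, 607.9 + 3.20) = (604.70, 611.10)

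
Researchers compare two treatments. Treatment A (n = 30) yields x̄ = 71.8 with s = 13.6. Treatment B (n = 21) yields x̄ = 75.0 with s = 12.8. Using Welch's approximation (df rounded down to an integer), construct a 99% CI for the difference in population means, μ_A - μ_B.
(-13.26, 6.86)

Difference: x̄₁ - x̄₂ = -3.20
SE = √(s₁²/n₁ + s₂²/n₂) = √(13.6²/30 + 12.8²/21) = 3.7373
df = 44.80 → 44 (Welch–Satterthwaite, rounded down)
t* = 2.692

CI: -3.20 ± 2.692 · 3.7373 = -3.20 ± 10.06 = (-13.26, 6.86)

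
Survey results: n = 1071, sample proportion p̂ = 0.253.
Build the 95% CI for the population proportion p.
(0.227, 0.279)

Proportion CI:
SE = √(p̂(1-p̂)/n) = √(0.253 · 0.747 / 1071) = 0.01328

z* = 1.960
Margin = z* · SE = 1.960 · 0.01328 = 0.0260

CI: 0.253 ± 0.0260 = (0.227, 0.279)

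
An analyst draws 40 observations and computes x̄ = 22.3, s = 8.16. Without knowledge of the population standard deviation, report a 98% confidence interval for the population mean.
(19.17, 25.43)

t-interval (σ unknown):
df = n - 1 = 39
t* = 2.426 for 98% confidence

Margin of error = t* · s/√n = 2.426 · 8.16/√40 = 3.13

CI: (19.17, 25.43)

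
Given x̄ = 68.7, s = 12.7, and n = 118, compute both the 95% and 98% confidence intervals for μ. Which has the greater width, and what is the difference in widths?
98% CI is wider by 0.89

df = 117
95% CI: t* = 1.980, (66.39, 71.01), width = 2 · t* · s/√n = 4.63
98% CI: t* = 2.359, (65.94, 71.46), width = 2 · t* · s/√n = 5.52

The 98% CI is wider by 5.52 - 4.63 = 0.89.
Higher confidence requires a wider interval.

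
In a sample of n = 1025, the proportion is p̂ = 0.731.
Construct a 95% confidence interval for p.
(0.704, 0.758)

Proportion CI:
SE = √(p̂(1-p̂)/n) = √(0.731 · 0.269 / 1025) = 0.01385

z* = 1.960
Margin = z* · SE = 1.960 · 0.01385 = 0.0271

CI: 0.731 ± 0.0271 = (0.704, 0.758)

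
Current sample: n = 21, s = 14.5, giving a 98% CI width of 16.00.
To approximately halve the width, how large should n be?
n ≈ 84

CI width ∝ 1/√n
To reduce width by factor 2, need √n to grow by 2 → need 2² = 4 times as many samples.

Current: n = 21, width = 16.00
New: n = 84, width ≈ 7.51

Width reduced by factor of 16.00/7.51 = 2.13.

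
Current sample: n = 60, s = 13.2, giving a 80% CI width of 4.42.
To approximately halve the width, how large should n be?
n ≈ 240

CI width ∝ 1/√n
To reduce width by factor 2, need √n to grow by 2 → need 2² = 4 times as many samples.

Current: n = 60, width = 4.42
New: n = 240, width ≈ 2.19

Width reduced by factor of 4.42/2.19 = 2.02.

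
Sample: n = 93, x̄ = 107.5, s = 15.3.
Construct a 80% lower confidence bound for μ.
μ ≥ 106.16

Lower bound (one-sided):
t* = 0.846 (one-sided for 80%)
Lower bound = x̄ - t* · s/√n = 107.5 - 0.846 · 15.3/√93 = 106.16

We are 80% confident that μ ≥ 106.16.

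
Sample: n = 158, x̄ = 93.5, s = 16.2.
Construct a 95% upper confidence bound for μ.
μ ≤ 95.63

Upper bound (one-sided):
t* = 1.655 (one-sided for 95%)
Upper bound = x̄ + t* · s/√n = 93.5 + 1.655 · 16.2/√158 = 95.63

We are 95% confident that μ ≤ 95.63.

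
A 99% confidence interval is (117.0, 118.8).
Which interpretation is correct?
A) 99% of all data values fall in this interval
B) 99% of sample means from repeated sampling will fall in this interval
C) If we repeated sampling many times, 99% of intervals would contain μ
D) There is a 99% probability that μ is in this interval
C

A) Wrong — a CI is about the parameter μ, not individual data values.
B) Wrong — coverage applies to intervals containing μ, not to future x̄ values.
C) Correct — this is the frequentist long-run coverage interpretation.
D) Wrong — μ is fixed; the randomness lives in the interval, not in μ.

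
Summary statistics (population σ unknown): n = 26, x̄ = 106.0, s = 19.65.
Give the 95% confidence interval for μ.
(98.06, 113.94)

t-interval (σ unknown):
df = n - 1 = 25
t* = 2.060 for 95% confidence

Margin of error = t* · s/√n = 2.060 · 19.65/√26 = 7.94

CI: (98.06, 113.94)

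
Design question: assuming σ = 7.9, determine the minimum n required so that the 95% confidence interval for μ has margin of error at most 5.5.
n ≥ 8

For margin E ≤ 5.5:
n ≥ (z* · σ / E)²
n ≥ (1.960 · 7.9 / 5.5)²
n ≥ 7.93

Minimum n = 8 (rounding up)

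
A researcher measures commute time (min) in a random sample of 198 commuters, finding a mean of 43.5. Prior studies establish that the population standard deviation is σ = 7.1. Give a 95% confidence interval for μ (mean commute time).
(42.51, 44.49)

z-interval (σ known):
z* = 1.960 for 95% confidence

Margin of error = z* · σ/√n = 1.960 · 7.1/√198 = 0.99

CI: (43.5 - 0.99, 43.5 + 0.99) = (42.51, 44.49)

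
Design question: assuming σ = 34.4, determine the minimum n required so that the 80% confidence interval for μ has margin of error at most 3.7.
n ≥ 143

For margin E ≤ 3.7:
n ≥ (z* · σ / E)²
n ≥ (1.282 · 34.4 / 3.7)²
n ≥ 142.07

Minimum n = 143 (rounding up)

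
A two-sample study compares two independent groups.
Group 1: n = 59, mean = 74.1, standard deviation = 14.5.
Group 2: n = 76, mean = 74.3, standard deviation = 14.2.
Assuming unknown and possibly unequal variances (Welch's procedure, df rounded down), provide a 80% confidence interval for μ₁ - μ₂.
(-3.41, 3.01)

Difference: x̄₁ - x̄₂ = -0.20
SE = √(s₁²/n₁ + s₂²/n₂) = √(14.5²/59 + 14.2²/76) = 2.4933
df = 123.55 → 123 (Welch–Satterthwaite, rounded down)
t* = 1.288

CI: -0.20 ± 1.288 · 2.4933 = -0.20 ± 3.21 = (-3.41, 3.01)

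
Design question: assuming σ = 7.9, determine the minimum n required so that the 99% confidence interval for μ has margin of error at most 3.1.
n ≥ 44

For margin E ≤ 3.1:
n ≥ (z* · σ / E)²
n ≥ (2.576 · 7.9 / 3.1)²
n ≥ 43.09

Minimum n = 44 (rounding up)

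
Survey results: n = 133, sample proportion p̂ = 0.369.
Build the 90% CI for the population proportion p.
(0.300, 0.438)

Proportion CI:
SE = √(p̂(1-p̂)/n) = √(0.369 · 0.631 / 133) = 0.04184

z* = 1.645
Margin = z* · SE = 1.645 · 0.04184 = 0.0688

CI: 0.369 ± 0.0688 = (0.300, 0.438)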